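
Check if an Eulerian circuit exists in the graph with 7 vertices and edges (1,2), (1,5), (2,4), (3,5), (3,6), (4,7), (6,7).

Step 1: Find the degree of each vertex:
  deg(1) = 2
  deg(2) = 2
  deg(3) = 2
  deg(4) = 2
  deg(5) = 2
  deg(6) = 2
  deg(7) = 2

Step 2: Count vertices with odd degree:
  All vertices have even degree (0 odd-degree vertices)

Step 3: Apply Euler's theorem:
  - Eulerian circuit exists iff graph is connected and all vertices have even degree
  - Eulerian path exists iff graph is connected and has 0 or 2 odd-degree vertices

Graph is connected with 0 odd-degree vertices.
Both Eulerian circuit and Eulerian path exist.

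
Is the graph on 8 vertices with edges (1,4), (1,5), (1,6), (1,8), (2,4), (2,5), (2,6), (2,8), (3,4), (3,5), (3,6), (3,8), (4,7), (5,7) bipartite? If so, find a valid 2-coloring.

Step 1: Attempt 2-coloring using BFS:
  Start at vertex 1, assign color 0
  Color vertex 4 with color 1 (neighbor of 1)
  Color vertex 5 with color 1 (neighbor of 1)
  Color vertex 6 with color 1 (neighbor of 1)
  Color vertex 8 with color 1 (neighbor of 1)
  Color vertex 2 with color 0 (neighbor of 4)
  Color vertex 3 with color 0 (neighbor of 4)
  Color vertex 7 with color 0 (neighbor of 4)

Step 2: 2-coloring succeeded. No conflicts found.
  Set A (color 0): {1, 2, 3, 7}
  Set B (color 1): {4, 5, 6, 8}

The graph is bipartite with partition {1, 2, 3, 7}, {4, 5, 6, 8}.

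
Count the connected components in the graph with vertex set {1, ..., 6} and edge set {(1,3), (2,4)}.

Step 1: Build adjacency list from edges:
  1: 3
  2: 4
  3: 1
  4: 2
  5: (none)
  6: (none)

Step 2: Run BFS/DFS from vertex 1:
  Visited: {1, 3}
  Reached 2 of 6 vertices

Step 3: Only 2 of 6 vertices reached. Graph is disconnected.
Connected components: {1, 3}, {2, 4}, {5}, {6}
Number of connected components: 4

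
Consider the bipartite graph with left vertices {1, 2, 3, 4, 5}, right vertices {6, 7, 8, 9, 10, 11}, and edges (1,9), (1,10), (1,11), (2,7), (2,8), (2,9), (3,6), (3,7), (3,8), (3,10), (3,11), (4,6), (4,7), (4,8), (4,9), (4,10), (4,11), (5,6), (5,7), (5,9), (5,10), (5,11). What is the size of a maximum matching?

Step 1: List the neighbors of each left vertex:
  1: 9, 10, 11
  2: 7, 8, 9
  3: 6, 7, 8, 10, 11
  4: 6, 7, 8, 9, 10, 11
  5: 6, 7, 9, 10, 11

Step 2: Greedily match left vertices, then look for augmenting paths:
  Match 1 -- 9
  Match 2 -- 7
  Match 3 -- 6
  Match 4 -- 8
  Match 5 -- 10
  No augmenting path remains.

Step 3: Verify this is maximum:
  Matching size 5 = min(|L|, |R|) = min(5, 6), which is an upper bound, so this matching is maximum.

Maximum matching: {(1,9), (2,7), (3,6), (4,8), (5,10)}
Size: 5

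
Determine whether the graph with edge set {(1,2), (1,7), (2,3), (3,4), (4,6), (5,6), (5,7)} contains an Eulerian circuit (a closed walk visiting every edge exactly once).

Step 1: Find the degree of each vertex:
  deg(1) = 2
  deg(2) = 2
  deg(3) = 2
  deg(4) = 2
  deg(5) = 2
  deg(6) = 2
  deg(7) = 2

Step 2: Count vertices with odd degree:
  All vertices have even degree (0 odd-degree vertices)

Step 3: Apply Euler's theorem:
  - Eulerian circuit exists iff graph is connected and all vertices have even degree
  - Eulerian path exists iff graph is connected and has 0 or 2 odd-degree vertices

Graph is connected with 0 odd-degree vertices.
Both Eulerian circuit and Eulerian path exist.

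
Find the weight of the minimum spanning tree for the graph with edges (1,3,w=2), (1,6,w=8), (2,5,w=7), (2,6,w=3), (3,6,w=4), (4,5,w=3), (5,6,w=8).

Apply Kruskal's algorithm (sort edges by weight, add if no cycle):

Sorted edges by weight:
  (1,3) w=2
  (2,6) w=3
  (4,5) w=3
  (3,6) w=4
  (2,5) w=7
  (1,6) w=8
  (5,6) w=8

Add edge (1,3) w=2 -- no cycle. Running total: 2
Add edge (2,6) w=3 -- no cycle. Running total: 5
Add edge (4,5) w=3 -- no cycle. Running total: 8
Add edge (3,6) w=4 -- no cycle. Running total: 12
Add edge (2,5) w=7 -- no cycle. Running total: 19

MST edges: (1,3,w=2), (2,6,w=3), (4,5,w=3), (3,6,w=4), (2,5,w=7)
Total MST weight: 2 + 3 + 3 + 4 + 7 = 19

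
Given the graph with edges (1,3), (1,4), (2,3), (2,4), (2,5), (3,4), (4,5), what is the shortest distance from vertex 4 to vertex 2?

Step 1: Build adjacency list:
  1: 3, 4
  2: 3, 4, 5
  3: 1, 2, 4
  4: 1, 2, 3, 5
  5: 2, 4

Step 2: BFS from vertex 4 to find shortest path to 2:
  vertex 1 reached at distance 1
  vertex 2 reached at distance 1

Step 3: Shortest path: 4 -> 2
Path length: 1 edge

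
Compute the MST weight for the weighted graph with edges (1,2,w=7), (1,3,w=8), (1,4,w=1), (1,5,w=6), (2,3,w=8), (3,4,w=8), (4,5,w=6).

Apply Kruskal's algorithm (sort edges by weight, add if no cycle):

Sorted edges by weight:
  (1,4) w=1
  (1,5) w=6
  (4,5) w=6
  (1,2) w=7
  (1,3) w=8
  (2,3) w=8
  (3,4) w=8

Add edge (1,4) w=1 -- no cycle. Running total: 1
Add edge (1,5) w=6 -- no cycle. Running total: 7
Skip edge (4,5) w=6 -- would create cycle
Add edge (1,2) w=7 -- no cycle. Running total: 14
Add edge (1,3) w=8 -- no cycle. Running total: 22

MST edges: (1,4,w=1), (1,5,w=6), (1,2,w=7), (1,3,w=8)
Total MST weight: 1 + 6 + 7 + 8 = 22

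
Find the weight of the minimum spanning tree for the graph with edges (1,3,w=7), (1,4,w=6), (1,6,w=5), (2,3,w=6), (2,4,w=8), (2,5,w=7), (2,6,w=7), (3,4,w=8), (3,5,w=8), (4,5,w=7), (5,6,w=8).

Apply Kruskal's algorithm (sort edges by weight, add if no cycle):

Sorted edges by weight:
  (1,6) w=5
  (1,4) w=6
  (2,3) w=6
  (1,3) w=7
  (2,5) w=7
  (2,6) w=7
  (4,5) w=7
  (2,4) w=8
  (3,4) w=8
  (3,5) w=8
  (5,6) w=8

Add edge (1,6) w=5 -- no cycle. Running total: 5
Add edge (1,4) w=6 -- no cycle. Running total: 11
Add edge (2,3) w=6 -- no cycle. Running total: 17
Add edge (1,3) w=7 -- no cycle. Running total: 24
Add edge (2,5) w=7 -- no cycle. Running total: 31

MST edges: (1,6,w=5), (1,4,w=6), (2,3,w=6), (1,3,w=7), (2,5,w=7)
Total MST weight: 5 + 6 + 6 + 7 + 7 = 31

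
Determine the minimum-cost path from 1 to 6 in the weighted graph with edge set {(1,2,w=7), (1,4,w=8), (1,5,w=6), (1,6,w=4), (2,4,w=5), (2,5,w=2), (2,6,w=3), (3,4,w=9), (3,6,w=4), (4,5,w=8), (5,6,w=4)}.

Step 1: Build adjacency list with weights:
  1: 2(w=7), 4(w=8), 5(w=6), 6(w=4)
  2: 1(w=7), 4(w=5), 5(w=2), 6(w=3)
  3: 4(w=9), 6(w=4)
  4: 1(w=8), 2(w=5), 3(w=9), 5(w=8)
  5: 1(w=6), 2(w=2), 4(w=8), 6(w=4)
  6: 1(w=4), 2(w=3), 3(w=4), 5(w=4)

Step 2: Apply Dijkstra's algorithm from vertex 1:
  Visit vertex 1 (distance=0)
    Update dist[2] = 7
    Update dist[4] = 8
    Update dist[5] = 6
    Update dist[6] = 4
  Visit vertex 6 (distance=4)
    Update dist[3] = 8

Step 3: Shortest path: 1 -> 6
Total weight: 4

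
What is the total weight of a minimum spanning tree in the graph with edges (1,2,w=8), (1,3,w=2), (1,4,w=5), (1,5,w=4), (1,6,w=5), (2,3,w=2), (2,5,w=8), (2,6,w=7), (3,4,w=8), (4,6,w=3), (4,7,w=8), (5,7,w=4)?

Apply Kruskal's algorithm (sort edges by weight, add if no cycle):

Sorted edges by weight:
  (1,3) w=2
  (2,3) w=2
  (4,6) w=3
  (1,5) w=4
  (5,7) w=4
  (1,4) w=5
  (1,6) w=5
  (2,6) w=7
  (1,2) w=8
  (2,5) w=8
  (3,4) w=8
  (4,7) w=8

Add edge (1,3) w=2 -- no cycle. Running total: 2
Add edge (2,3) w=2 -- no cycle. Running total: 4
Add edge (4,6) w=3 -- no cycle. Running total: 7
Add edge (1,5) w=4 -- no cycle. Running total: 11
Add edge (5,7) w=4 -- no cycle. Running total: 15
Add edge (1,4) w=5 -- no cycle. Running total: 20

MST edges: (1,3,w=2), (2,3,w=2), (4,6,w=3), (1,5,w=4), (5,7,w=4), (1,4,w=5)
Total MST weight: 2 + 2 + 3 + 4 + 4 + 5 = 20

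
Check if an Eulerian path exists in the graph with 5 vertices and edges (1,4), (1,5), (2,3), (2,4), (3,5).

Step 1: Find the degree of each vertex:
  deg(1) = 2
  deg(2) = 2
  deg(3) = 2
  deg(4) = 2
  deg(5) = 2

Step 2: Count vertices with odd degree:
  All vertices have even degree (0 odd-degree vertices)

Step 3: Apply Euler's theorem:
  - Eulerian circuit exists iff graph is connected and all vertices have even degree
  - Eulerian path exists iff graph is connected and has 0 or 2 odd-degree vertices

Graph is connected with 0 odd-degree vertices.
Both Eulerian circuit and Eulerian path exist.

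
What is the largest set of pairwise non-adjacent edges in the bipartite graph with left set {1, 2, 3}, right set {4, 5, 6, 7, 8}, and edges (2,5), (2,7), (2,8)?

Step 1: List the neighbors of each left vertex:
  1: (none)
  2: 5, 7, 8
  3: (none)

Step 2: Greedily match left vertices, then look for augmenting paths:
  Match 2 -- 5
  No augmenting path remains.

Step 3: Verify this is maximum:
  Matching has size 1. The vertex set {2} covers every edge and has size 1; any matching has at most one edge per cover vertex, so 1 is maximum (König's theorem).

Maximum matching: {(2,5)}
Size: 1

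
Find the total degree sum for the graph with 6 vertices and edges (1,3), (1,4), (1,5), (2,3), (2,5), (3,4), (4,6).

Step 1: Count edges incident to each vertex:
  deg(1) = 3 (neighbors: 3, 4, 5)
  deg(2) = 2 (neighbors: 3, 5)
  deg(3) = 3 (neighbors: 1, 2, 4)
  deg(4) = 3 (neighbors: 1, 3, 6)
  deg(5) = 2 (neighbors: 1, 2)
  deg(6) = 1 (neighbors: 4)

Step 2: Sum all degrees:
  3 + 2 + 3 + 3 + 2 + 1 = 14

Verification: sum of degrees = 2 * |E| = 2 * 7 = 14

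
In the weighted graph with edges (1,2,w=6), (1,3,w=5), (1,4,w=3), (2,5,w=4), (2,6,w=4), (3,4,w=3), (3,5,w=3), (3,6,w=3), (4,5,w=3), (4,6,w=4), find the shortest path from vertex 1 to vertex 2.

Step 1: Build adjacency list with weights:
  1: 2(w=6), 3(w=5), 4(w=3)
  2: 1(w=6), 5(w=4), 6(w=4)
  3: 1(w=5), 4(w=3), 5(w=3), 6(w=3)
  4: 1(w=3), 3(w=3), 5(w=3), 6(w=4)
  5: 2(w=4), 3(w=3), 4(w=3)
  6: 2(w=4), 3(w=3), 4(w=4)

Step 2: Apply Dijkstra's algorithm from vertex 1:
  Visit vertex 1 (distance=0)
    Update dist[2] = 6
    Update dist[3] = 5
    Update dist[4] = 3
  Visit vertex 4 (distance=3)
    Update dist[5] = 6
    Update dist[6] = 7
  Visit vertex 3 (distance=5)
  Visit vertex 2 (distance=6)

Step 3: Shortest path: 1 -> 2
Total weight: 6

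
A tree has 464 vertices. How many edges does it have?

A tree on n vertices always has exactly n - 1 edges.
For n = 464: edges = 464 - 1 = 463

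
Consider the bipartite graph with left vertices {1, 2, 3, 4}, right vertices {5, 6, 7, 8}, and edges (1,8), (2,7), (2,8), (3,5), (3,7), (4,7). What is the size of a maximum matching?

Step 1: List the neighbors of each left vertex:
  1: 8
  2: 7, 8
  3: 5, 7
  4: 7

Step 2: Greedily match left vertices, then look for augmenting paths:
  Match 1 -- 8
  Match 2 -- 7
  Match 3 -- 5
  No augmenting path remains.

Step 3: Verify this is maximum:
  Matching has size 3. The vertex set {3, 7, 8} covers every edge and has size 3; any matching has at most one edge per cover vertex, so 3 is maximum (König's theorem).

Maximum matching: {(1,8), (2,7), (3,5)}
Size: 3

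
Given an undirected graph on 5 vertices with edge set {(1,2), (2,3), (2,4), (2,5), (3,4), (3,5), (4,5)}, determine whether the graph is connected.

Step 1: Build adjacency list from edges:
  1: 2
  2: 1, 3, 4, 5
  3: 2, 4, 5
  4: 2, 3, 5
  5: 2, 3, 4

Step 2: Run BFS/DFS from vertex 1:
  Visited: {1, 2, 3, 4, 5}
  Reached 5 of 5 vertices

Step 3: All 5 vertices reached from vertex 1, so the graph is connected.
Answer: Yes, the graph is connected.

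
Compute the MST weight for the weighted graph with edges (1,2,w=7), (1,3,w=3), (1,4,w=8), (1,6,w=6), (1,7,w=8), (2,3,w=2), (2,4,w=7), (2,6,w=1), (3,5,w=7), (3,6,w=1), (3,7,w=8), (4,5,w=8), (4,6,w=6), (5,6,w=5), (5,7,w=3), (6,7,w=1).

Apply Kruskal's algorithm (sort edges by weight, add if no cycle):

Sorted edges by weight:
  (2,6) w=1
  (3,6) w=1
  (6,7) w=1
  (2,3) w=2
  (1,3) w=3
  (5,7) w=3
  (5,6) w=5
  (1,6) w=6
  (4,6) w=6
  (1,2) w=7
  (2,4) w=7
  (3,5) w=7
  (1,4) w=8
  (1,7) w=8
  (3,7) w=8
  (4,5) w=8

Add edge (2,6) w=1 -- no cycle. Running total: 1
Add edge (3,6) w=1 -- no cycle. Running total: 2
Add edge (6,7) w=1 -- no cycle. Running total: 3
Skip edge (2,3) w=2 -- would create cycle
Add edge (1,3) w=3 -- no cycle. Running total: 6
Add edge (5,7) w=3 -- no cycle. Running total: 9
Skip edge (5,6) w=5 -- would create cycle
Skip edge (1,6) w=6 -- would create cycle
Add edge (4,6) w=6 -- no cycle. Running total: 15

MST edges: (2,6,w=1), (3,6,w=1), (6,7,w=1), (1,3,w=3), (5,7,w=3), (4,6,w=6)
Total MST weight: 1 + 1 + 1 + 3 + 3 + 6 = 15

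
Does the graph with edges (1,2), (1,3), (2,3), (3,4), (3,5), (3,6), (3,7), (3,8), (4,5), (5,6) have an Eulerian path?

Step 1: Find the degree of each vertex:
  deg(1) = 2
  deg(2) = 2
  deg(3) = 7
  deg(4) = 2
  deg(5) = 3
  deg(6) = 2
  deg(7) = 1
  deg(8) = 1

Step 2: Count vertices with odd degree:
  Odd-degree vertices: 3, 5, 7, 8 (4 total)

Step 3: Apply Euler's theorem:
  - Eulerian circuit exists iff graph is connected and all vertices have even degree
  - Eulerian path exists iff graph is connected and has 0 or 2 odd-degree vertices

Graph has 4 odd-degree vertices (need 0 or 2).
Neither Eulerian path nor Eulerian circuit exists.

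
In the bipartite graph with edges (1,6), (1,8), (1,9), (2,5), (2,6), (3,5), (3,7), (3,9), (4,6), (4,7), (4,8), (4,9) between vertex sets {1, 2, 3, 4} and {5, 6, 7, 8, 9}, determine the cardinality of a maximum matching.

Step 1: List the neighbors of each left vertex:
  1: 6, 8, 9
  2: 5, 6
  3: 5, 7, 9
  4: 6, 7, 8, 9

Step 2: Greedily match left vertices, then look for augmenting paths:
  Match 1 -- 6
  Match 2 -- 5
  Match 3 -- 7
  Match 4 -- 8
  No augmenting path remains.

Step 3: Verify this is maximum:
  Matching size 4 = min(|L|, |R|) = min(4, 5), which is an upper bound, so this matching is maximum.

Maximum matching: {(1,6), (2,5), (3,7), (4,8)}
Size: 4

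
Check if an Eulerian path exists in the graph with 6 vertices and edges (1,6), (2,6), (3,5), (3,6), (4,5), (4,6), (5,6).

Step 1: Find the degree of each vertex:
  deg(1) = 1
  deg(2) = 1
  deg(3) = 2
  deg(4) = 2
  deg(5) = 3
  deg(6) = 5

Step 2: Count vertices with odd degree:
  Odd-degree vertices: 1, 2, 5, 6 (4 total)

Step 3: Apply Euler's theorem:
  - Eulerian circuit exists iff graph is connected and all vertices have even degree
  - Eulerian path exists iff graph is connected and has 0 or 2 odd-degree vertices

Graph has 4 odd-degree vertices (need 0 or 2).
Neither Eulerian path nor Eulerian circuit exists.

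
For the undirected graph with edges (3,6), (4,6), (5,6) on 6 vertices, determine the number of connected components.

Step 1: Build adjacency list from edges:
  1: (none)
  2: (none)
  3: 6
  4: 6
  5: 6
  6: 3, 4, 5

Step 2: Run BFS/DFS from vertex 1:
  Visited: {1}
  Reached 1 of 6 vertices

Step 3: Only 1 of 6 vertices reached. Graph is disconnected.
Connected components: {1}, {2}, {3, 4, 5, 6}
Number of connected components: 3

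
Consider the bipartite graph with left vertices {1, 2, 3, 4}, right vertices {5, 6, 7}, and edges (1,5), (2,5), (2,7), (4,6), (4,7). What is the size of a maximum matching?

Step 1: List the neighbors of each left vertex:
  1: 5
  2: 5, 7
  3: (none)
  4: 6, 7

Step 2: Greedily match left vertices, then look for augmenting paths:
  Match 1 -- 5
  Match 2 -- 7
  Match 4 -- 6
  No augmenting path remains.

Step 3: Verify this is maximum:
  Matching size 3 = min(|L|, |R|) = min(4, 3), which is an upper bound, so this matching is maximum.

Maximum matching: {(1,5), (2,7), (4,6)}
Size: 3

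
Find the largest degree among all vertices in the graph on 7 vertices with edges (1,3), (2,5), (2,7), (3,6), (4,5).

Step 1: Count edges incident to each vertex:
  deg(1) = 1 (neighbors: 3)
  deg(2) = 2 (neighbors: 5, 7)
  deg(3) = 2 (neighbors: 1, 6)
  deg(4) = 1 (neighbors: 5)
  deg(5) = 2 (neighbors: 2, 4)
  deg(6) = 1 (neighbors: 3)
  deg(7) = 1 (neighbors: 2)

Step 2: Find maximum:
  max(1, 2, 2, 1, 2, 1, 1) = 2 (vertex 2)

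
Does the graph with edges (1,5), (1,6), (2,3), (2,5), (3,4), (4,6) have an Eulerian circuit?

Step 1: Find the degree of each vertex:
  deg(1) = 2
  deg(2) = 2
  deg(3) = 2
  deg(4) = 2
  deg(5) = 2
  deg(6) = 2

Step 2: Count vertices with odd degree:
  All vertices have even degree (0 odd-degree vertices)

Step 3: Apply Euler's theorem:
  - Eulerian circuit exists iff graph is connected and all vertices have even degree
  - Eulerian path exists iff graph is connected and has 0 or 2 odd-degree vertices

Graph is connected with 0 odd-degree vertices.
Both Eulerian circuit and Eulerian path exist.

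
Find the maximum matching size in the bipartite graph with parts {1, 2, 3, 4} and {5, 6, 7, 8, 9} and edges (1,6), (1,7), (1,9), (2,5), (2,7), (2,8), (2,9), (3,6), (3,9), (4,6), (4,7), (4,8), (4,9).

Step 1: List the neighbors of each left vertex:
  1: 6, 7, 9
  2: 5, 7, 8, 9
  3: 6, 9
  4: 6, 7, 8, 9

Step 2: Greedily match left vertices, then look for augmenting paths:
  Match 1 -- 6
  Match 2 -- 5
  Match 3 -- 9
  Match 4 -- 7
  No augmenting path remains.

Step 3: Verify this is maximum:
  Matching size 4 = min(|L|, |R|) = min(4, 5), which is an upper bound, so this matching is maximum.

Maximum matching: {(1,6), (2,5), (3,9), (4,7)}
Size: 4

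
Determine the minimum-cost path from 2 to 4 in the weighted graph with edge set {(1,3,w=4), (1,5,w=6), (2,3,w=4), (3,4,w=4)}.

Step 1: Build adjacency list with weights:
  1: 3(w=4), 5(w=6)
  2: 3(w=4)
  3: 1(w=4), 2(w=4), 4(w=4)
  4: 3(w=4)
  5: 1(w=6)

Step 2: Apply Dijkstra's algorithm from vertex 2:
  Visit vertex 2 (distance=0)
    Update dist[3] = 4
  Visit vertex 3 (distance=4)
    Update dist[1] = 8
    Update dist[4] = 8
  Visit vertex 1 (distance=8)
    Update dist[5] = 14
  Visit vertex 4 (distance=8)

Step 3: Shortest path: 2 -> 3 -> 4
Total weight: 4 + 4 = 8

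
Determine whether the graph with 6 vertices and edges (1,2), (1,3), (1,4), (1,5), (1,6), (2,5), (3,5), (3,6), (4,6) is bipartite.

Step 1: Attempt 2-coloring using BFS:
  Start at vertex 1, assign color 0
  Color vertex 2 with color 1 (neighbor of 1)
  Color vertex 3 with color 1 (neighbor of 1)
  Color vertex 4 with color 1 (neighbor of 1)
  Color vertex 5 with color 1 (neighbor of 1)
  Color vertex 6 with color 1 (neighbor of 1)

Step 2: Conflict found! Vertices 2 and 5 are adjacent but have the same color.
This means the graph contains an odd cycle.

The graph is NOT bipartite.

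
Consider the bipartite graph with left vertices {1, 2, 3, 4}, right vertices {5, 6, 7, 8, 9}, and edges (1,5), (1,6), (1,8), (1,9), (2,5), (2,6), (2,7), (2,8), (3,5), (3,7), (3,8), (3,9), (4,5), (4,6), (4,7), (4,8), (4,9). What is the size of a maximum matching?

Step 1: List the neighbors of each left vertex:
  1: 5, 6, 8, 9
  2: 5, 6, 7, 8
  3: 5, 7, 8, 9
  4: 5, 6, 7, 8, 9

Step 2: Greedily match left vertices, then look for augmenting paths:
  Match 1 -- 5
  Match 2 -- 6
  Match 3 -- 7
  Match 4 -- 8
  No augmenting path remains.

Step 3: Verify this is maximum:
  Matching size 4 = min(|L|, |R|) = min(4, 5), which is an upper bound, so this matching is maximum.

Maximum matching: {(1,5), (2,6), (3,7), (4,8)}
Size: 4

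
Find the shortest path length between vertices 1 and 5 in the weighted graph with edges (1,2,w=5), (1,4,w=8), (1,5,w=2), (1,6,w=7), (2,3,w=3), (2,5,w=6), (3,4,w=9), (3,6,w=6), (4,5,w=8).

Step 1: Build adjacency list with weights:
  1: 2(w=5), 4(w=8), 5(w=2), 6(w=7)
  2: 1(w=5), 3(w=3), 5(w=6)
  3: 2(w=3), 4(w=9), 6(w=6)
  4: 1(w=8), 3(w=9), 5(w=8)
  5: 1(w=2), 2(w=6), 4(w=8)
  6: 1(w=7), 3(w=6)

Step 2: Apply Dijkstra's algorithm from vertex 1:
  Visit vertex 1 (distance=0)
    Update dist[2] = 5
    Update dist[4] = 8
    Update dist[5] = 2
    Update dist[6] = 7
  Visit vertex 5 (distance=2)

Step 3: Shortest path: 1 -> 5
Total weight: 2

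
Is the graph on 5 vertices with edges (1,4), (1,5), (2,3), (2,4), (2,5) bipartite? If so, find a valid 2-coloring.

Step 1: Attempt 2-coloring using BFS:
  Start at vertex 1, assign color 0
  Color vertex 4 with color 1 (neighbor of 1)
  Color vertex 5 with color 1 (neighbor of 1)
  Color vertex 2 with color 0 (neighbor of 4)
  Color vertex 3 with color 1 (neighbor of 2)

Step 2: 2-coloring succeeded. No conflicts found.
  Set A (color 0): {1, 2}
  Set B (color 1): {3, 4, 5}

The graph is bipartite with partition {1, 2}, {3, 4, 5}.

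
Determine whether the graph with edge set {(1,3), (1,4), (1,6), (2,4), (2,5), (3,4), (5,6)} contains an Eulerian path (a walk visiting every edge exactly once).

Step 1: Find the degree of each vertex:
  deg(1) = 3
  deg(2) = 2
  deg(3) = 2
  deg(4) = 3
  deg(5) = 2
  deg(6) = 2

Step 2: Count vertices with odd degree:
  Odd-degree vertices: 1, 4 (2 total)

Step 3: Apply Euler's theorem:
  - Eulerian circuit exists iff graph is connected and all vertices have even degree
  - Eulerian path exists iff graph is connected and has 0 or 2 odd-degree vertices

Graph is connected with exactly 2 odd-degree vertices (1, 4).
Eulerian path exists (starting and ending at the odd-degree vertices), but no Eulerian circuit.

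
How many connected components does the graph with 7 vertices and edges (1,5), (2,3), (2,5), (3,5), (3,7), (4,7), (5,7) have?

Step 1: Build adjacency list from edges:
  1: 5
  2: 3, 5
  3: 2, 5, 7
  4: 7
  5: 1, 2, 3, 7
  6: (none)
  7: 3, 4, 5

Step 2: Run BFS/DFS from vertex 1:
  Visited: {1, 5, 2, 3, 7, 4}
  Reached 6 of 7 vertices

Step 3: Only 6 of 7 vertices reached. Graph is disconnected.
Connected components: {1, 2, 3, 4, 5, 7}, {6}
Number of connected components: 2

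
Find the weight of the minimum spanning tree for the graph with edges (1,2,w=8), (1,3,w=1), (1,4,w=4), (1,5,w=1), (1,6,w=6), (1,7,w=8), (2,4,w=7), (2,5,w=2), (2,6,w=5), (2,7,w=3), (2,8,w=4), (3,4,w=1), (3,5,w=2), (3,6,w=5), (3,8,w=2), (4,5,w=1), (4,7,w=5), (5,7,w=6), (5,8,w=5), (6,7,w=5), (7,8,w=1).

Apply Kruskal's algorithm (sort edges by weight, add if no cycle):

Sorted edges by weight:
  (1,3) w=1
  (1,5) w=1
  (3,4) w=1
  (4,5) w=1
  (7,8) w=1
  (2,5) w=2
  (3,8) w=2
  (3,5) w=2
  (2,7) w=3
  (1,4) w=4
  (2,8) w=4
  (2,6) w=5
  (3,6) w=5
  (4,7) w=5
  (5,8) w=5
  (6,7) w=5
  (1,6) w=6
  (5,7) w=6
  (2,4) w=7
  (1,2) w=8
  (1,7) w=8

Add edge (1,3) w=1 -- no cycle. Running total: 1
Add edge (1,5) w=1 -- no cycle. Running total: 2
Add edge (3,4) w=1 -- no cycle. Running total: 3
Skip edge (4,5) w=1 -- would create cycle
Add edge (7,8) w=1 -- no cycle. Running total: 4
Add edge (2,5) w=2 -- no cycle. Running total: 6
Add edge (3,8) w=2 -- no cycle. Running total: 8
Skip edge (3,5) w=2 -- would create cycle
Skip edge (2,7) w=3 -- would create cycle
Skip edge (1,4) w=4 -- would create cycle
Skip edge (2,8) w=4 -- would create cycle
Add edge (2,6) w=5 -- no cycle. Running total: 13

MST edges: (1,3,w=1), (1,5,w=1), (3,4,w=1), (7,8,w=1), (2,5,w=2), (3,8,w=2), (2,6,w=5)
Total MST weight: 1 + 1 + 1 + 1 + 2 + 2 + 5 = 13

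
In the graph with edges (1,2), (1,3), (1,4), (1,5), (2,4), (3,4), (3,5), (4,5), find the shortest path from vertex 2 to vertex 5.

Step 1: Build adjacency list:
  1: 2, 3, 4, 5
  2: 1, 4
  3: 1, 4, 5
  4: 1, 2, 3, 5
  5: 1, 3, 4

Step 2: BFS from vertex 2 to find shortest path to 5:
  vertex 1 reached at distance 1
  vertex 4 reached at distance 1
  vertex 3 reached at distance 2
  vertex 5 reached at distance 2

Step 3: Shortest path: 2 -> 1 -> 5
Path length: 2 edges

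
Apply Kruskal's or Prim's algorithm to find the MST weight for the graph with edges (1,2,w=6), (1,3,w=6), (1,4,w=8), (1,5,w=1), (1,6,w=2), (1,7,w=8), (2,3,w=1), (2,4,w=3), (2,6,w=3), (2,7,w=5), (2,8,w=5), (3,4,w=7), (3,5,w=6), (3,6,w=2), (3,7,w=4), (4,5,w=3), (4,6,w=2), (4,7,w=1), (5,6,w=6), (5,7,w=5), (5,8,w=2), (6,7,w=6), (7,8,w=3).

Apply Kruskal's algorithm (sort edges by weight, add if no cycle):

Sorted edges by weight:
  (1,5) w=1
  (2,3) w=1
  (4,7) w=1
  (1,6) w=2
  (3,6) w=2
  (4,6) w=2
  (5,8) w=2
  (2,4) w=3
  (2,6) w=3
  (4,5) w=3
  (7,8) w=3
  (3,7) w=4
  (2,7) w=5
  (2,8) w=5
  (5,7) w=5
  (1,2) w=6
  (1,3) w=6
  (3,5) w=6
  (5,6) w=6
  (6,7) w=6
  (3,4) w=7
  (1,4) w=8
  (1,7) w=8

Add edge (1,5) w=1 -- no cycle. Running total: 1
Add edge (2,3) w=1 -- no cycle. Running total: 2
Add edge (4,7) w=1 -- no cycle. Running total: 3
Add edge (1,6) w=2 -- no cycle. Running total: 5
Add edge (3,6) w=2 -- no cycle. Running total: 7
Add edge (4,6) w=2 -- no cycle. Running total: 9
Add edge (5,8) w=2 -- no cycle. Running total: 11

MST edges: (1,5,w=1), (2,3,w=1), (4,7,w=1), (1,6,w=2), (3,6,w=2), (4,6,w=2), (5,8,w=2)
Total MST weight: 1 + 1 + 1 + 2 + 2 + 2 + 2 = 11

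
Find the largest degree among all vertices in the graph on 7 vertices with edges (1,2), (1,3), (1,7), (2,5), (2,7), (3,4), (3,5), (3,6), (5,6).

Step 1: Count edges incident to each vertex:
  deg(1) = 3 (neighbors: 2, 3, 7)
  deg(2) = 3 (neighbors: 1, 5, 7)
  deg(3) = 4 (neighbors: 1, 4, 5, 6)
  deg(4) = 1 (neighbors: 3)
  deg(5) = 3 (neighbors: 2, 3, 6)
  deg(6) = 2 (neighbors: 3, 5)
  deg(7) = 2 (neighbors: 1, 2)

Step 2: Find maximum:
  max(3, 3, 4, 1, 3, 2, 2) = 4 (vertex 3)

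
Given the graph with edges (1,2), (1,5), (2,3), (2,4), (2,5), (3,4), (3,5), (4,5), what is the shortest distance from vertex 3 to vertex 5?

Step 1: Build adjacency list:
  1: 2, 5
  2: 1, 3, 4, 5
  3: 2, 4, 5
  4: 2, 3, 5
  5: 1, 2, 3, 4

Step 2: BFS from vertex 3 to find shortest path to 5:
  vertex 2 reached at distance 1
  vertex 4 reached at distance 1
  vertex 5 reached at distance 1

Step 3: Shortest path: 3 -> 5
Path length: 1 edge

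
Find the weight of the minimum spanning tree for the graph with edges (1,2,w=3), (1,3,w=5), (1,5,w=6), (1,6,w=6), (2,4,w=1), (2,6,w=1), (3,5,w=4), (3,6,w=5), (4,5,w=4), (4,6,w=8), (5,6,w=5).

Apply Kruskal's algorithm (sort edges by weight, add if no cycle):

Sorted edges by weight:
  (2,6) w=1
  (2,4) w=1
  (1,2) w=3
  (3,5) w=4
  (4,5) w=4
  (1,3) w=5
  (3,6) w=5
  (5,6) w=5
  (1,6) w=6
  (1,5) w=6
  (4,6) w=8

Add edge (2,6) w=1 -- no cycle. Running total: 1
Add edge (2,4) w=1 -- no cycle. Running total: 2
Add edge (1,2) w=3 -- no cycle. Running total: 5
Add edge (3,5) w=4 -- no cycle. Running total: 9
Add edge (4,5) w=4 -- no cycle. Running total: 13

MST edges: (2,6,w=1), (2,4,w=1), (1,2,w=3), (3,5,w=4), (4,5,w=4)
Total MST weight: 1 + 1 + 3 + 4 + 4 = 13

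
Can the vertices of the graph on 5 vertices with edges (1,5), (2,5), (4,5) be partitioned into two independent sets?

Step 1: Attempt 2-coloring using BFS:
  Start at vertex 1, assign color 0
  Color vertex 5 with color 1 (neighbor of 1)
  Color vertex 2 with color 0 (neighbor of 5)
  Color vertex 4 with color 0 (neighbor of 5)
  Start new component at vertex 3, assign color 0

Step 2: 2-coloring succeeded. No conflicts found.
  Set A (color 0): {1, 2, 3, 4}
  Set B (color 1): {5}

The graph is bipartite with partition {1, 2, 3, 4}, {5}.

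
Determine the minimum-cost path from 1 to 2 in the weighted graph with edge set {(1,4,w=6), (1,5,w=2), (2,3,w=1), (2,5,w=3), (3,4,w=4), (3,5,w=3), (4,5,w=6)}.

Step 1: Build adjacency list with weights:
  1: 4(w=6), 5(w=2)
  2: 3(w=1), 5(w=3)
  3: 2(w=1), 4(w=4), 5(w=3)
  4: 1(w=6), 3(w=4), 5(w=6)
  5: 1(w=2), 2(w=3), 3(w=3), 4(w=6)

Step 2: Apply Dijkstra's algorithm from vertex 1:
  Visit vertex 1 (distance=0)
    Update dist[4] = 6
    Update dist[5] = 2
  Visit vertex 5 (distance=2)
    Update dist[2] = 5
    Update dist[3] = 5
  Visit vertex 2 (distance=5)

Step 3: Shortest path: 1 -> 5 -> 2
Total weight: 2 + 3 = 5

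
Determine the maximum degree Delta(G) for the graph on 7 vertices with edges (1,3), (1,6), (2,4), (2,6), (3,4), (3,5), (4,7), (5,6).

Step 1: Count edges incident to each vertex:
  deg(1) = 2 (neighbors: 3, 6)
  deg(2) = 2 (neighbors: 4, 6)
  deg(3) = 3 (neighbors: 1, 4, 5)
  deg(4) = 3 (neighbors: 2, 3, 7)
  deg(5) = 2 (neighbors: 3, 6)
  deg(6) = 3 (neighbors: 1, 2, 5)
  deg(7) = 1 (neighbors: 4)

Step 2: Find maximum:
  max(2, 2, 3, 3, 2, 3, 1) = 3 (vertex 3)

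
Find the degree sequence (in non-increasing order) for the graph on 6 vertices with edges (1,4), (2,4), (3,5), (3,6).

Step 1: Count edges incident to each vertex:
  deg(1) = 1 (neighbors: 4)
  deg(2) = 1 (neighbors: 4)
  deg(3) = 2 (neighbors: 5, 6)
  deg(4) = 2 (neighbors: 1, 2)
  deg(5) = 1 (neighbors: 3)
  deg(6) = 1 (neighbors: 3)

Step 2: Sort degrees in non-increasing order:
  Degrees: [1, 1, 2, 2, 1, 1] -> sorted: [2, 2, 1, 1, 1, 1]

Degree sequence: [2, 2, 1, 1, 1, 1]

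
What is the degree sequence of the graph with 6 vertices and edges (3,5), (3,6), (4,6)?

Step 1: Count edges incident to each vertex:
  deg(1) = 0 (neighbors: none)
  deg(2) = 0 (neighbors: none)
  deg(3) = 2 (neighbors: 5, 6)
  deg(4) = 1 (neighbors: 6)
  deg(5) = 1 (neighbors: 3)
  deg(6) = 2 (neighbors: 3, 4)

Step 2: Sort degrees in non-increasing order:
  Degrees: [0, 0, 2, 1, 1, 2] -> sorted: [2, 2, 1, 1, 0, 0]

Degree sequence: [2, 2, 1, 1, 0, 0]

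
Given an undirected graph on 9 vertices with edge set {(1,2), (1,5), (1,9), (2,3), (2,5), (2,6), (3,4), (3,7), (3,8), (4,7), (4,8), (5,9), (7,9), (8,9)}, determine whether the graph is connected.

Step 1: Build adjacency list from edges:
  1: 2, 5, 9
  2: 1, 3, 5, 6
  3: 2, 4, 7, 8
  4: 3, 7, 8
  5: 1, 2, 9
  6: 2
  7: 3, 4, 9
  8: 3, 4, 9
  9: 1, 5, 7, 8

Step 2: Run BFS/DFS from vertex 1:
  Visited: {1, 2, 5, 9, 3, 6, 7, 8, 4}
  Reached 9 of 9 vertices

Step 3: All 9 vertices reached from vertex 1, so the graph is connected.
Answer: Yes, the graph is connected.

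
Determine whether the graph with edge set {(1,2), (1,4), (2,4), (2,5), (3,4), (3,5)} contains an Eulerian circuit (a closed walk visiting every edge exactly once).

Step 1: Find the degree of each vertex:
  deg(1) = 2
  deg(2) = 3
  deg(3) = 2
  deg(4) = 3
  deg(5) = 2

Step 2: Count vertices with odd degree:
  Odd-degree vertices: 2, 4 (2 total)

Step 3: Apply Euler's theorem:
  - Eulerian circuit exists iff graph is connected and all vertices have even degree
  - Eulerian path exists iff graph is connected and has 0 or 2 odd-degree vertices

Graph is connected with exactly 2 odd-degree vertices (2, 4).
Eulerian path exists (starting and ending at the odd-degree vertices), but no Eulerian circuit.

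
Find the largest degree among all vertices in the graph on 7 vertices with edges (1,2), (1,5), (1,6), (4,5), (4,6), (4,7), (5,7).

Step 1: Count edges incident to each vertex:
  deg(1) = 3 (neighbors: 2, 5, 6)
  deg(2) = 1 (neighbors: 1)
  deg(3) = 0 (neighbors: none)
  deg(4) = 3 (neighbors: 5, 6, 7)
  deg(5) = 3 (neighbors: 1, 4, 7)
  deg(6) = 2 (neighbors: 1, 4)
  deg(7) = 2 (neighbors: 4, 5)

Step 2: Find maximum:
  max(3, 1, 0, 3, 3, 2, 2) = 3 (vertex 1)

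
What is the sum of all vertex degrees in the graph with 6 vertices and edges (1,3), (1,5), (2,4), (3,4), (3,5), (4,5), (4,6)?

Step 1: Count edges incident to each vertex:
  deg(1) = 2 (neighbors: 3, 5)
  deg(2) = 1 (neighbors: 4)
  deg(3) = 3 (neighbors: 1, 4, 5)
  deg(4) = 4 (neighbors: 2, 3, 5, 6)
  deg(5) = 3 (neighbors: 1, 3, 4)
  deg(6) = 1 (neighbors: 4)

Step 2: Sum all degrees:
  2 + 1 + 3 + 4 + 3 + 1 = 14

Verification: sum of degrees = 2 * |E| = 2 * 7 = 14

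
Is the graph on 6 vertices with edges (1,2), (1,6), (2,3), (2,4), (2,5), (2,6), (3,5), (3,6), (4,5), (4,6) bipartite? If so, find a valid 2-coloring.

Step 1: Attempt 2-coloring using BFS:
  Start at vertex 1, assign color 0
  Color vertex 2 with color 1 (neighbor of 1)
  Color vertex 6 with color 1 (neighbor of 1)
  Color vertex 3 with color 0 (neighbor of 2)
  Color vertex 4 with color 0 (neighbor of 2)
  Color vertex 5 with color 0 (neighbor of 2)

Step 2: Conflict found! Vertices 2 and 6 are adjacent but have the same color.
This means the graph contains an odd cycle.

The graph is NOT bipartite.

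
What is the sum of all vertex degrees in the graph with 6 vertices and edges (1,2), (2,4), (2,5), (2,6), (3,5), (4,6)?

Step 1: Count edges incident to each vertex:
  deg(1) = 1 (neighbors: 2)
  deg(2) = 4 (neighbors: 1, 4, 5, 6)
  deg(3) = 1 (neighbors: 5)
  deg(4) = 2 (neighbors: 2, 6)
  deg(5) = 2 (neighbors: 2, 3)
  deg(6) = 2 (neighbors: 2, 4)

Step 2: Sum all degrees:
  1 + 4 + 1 + 2 + 2 + 2 = 12

Verification: sum of degrees = 2 * |E| = 2 * 6 = 12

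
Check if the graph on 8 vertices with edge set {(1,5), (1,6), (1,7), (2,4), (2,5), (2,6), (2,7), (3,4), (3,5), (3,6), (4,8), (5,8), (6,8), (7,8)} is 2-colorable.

Step 1: Attempt 2-coloring using BFS:
  Start at vertex 1, assign color 0
  Color vertex 5 with color 1 (neighbor of 1)
  Color vertex 6 with color 1 (neighbor of 1)
  Color vertex 7 with color 1 (neighbor of 1)
  Color vertex 2 with color 0 (neighbor of 5)
  Color vertex 3 with color 0 (neighbor of 5)
  Color vertex 8 with color 0 (neighbor of 5)
  Color vertex 4 with color 1 (neighbor of 2)

Step 2: 2-coloring succeeded. No conflicts found.
  Set A (color 0): {1, 2, 3, 8}
  Set B (color 1): {4, 5, 6, 7}

The graph is bipartite with partition {1, 2, 3, 8}, {4, 5, 6, 7}.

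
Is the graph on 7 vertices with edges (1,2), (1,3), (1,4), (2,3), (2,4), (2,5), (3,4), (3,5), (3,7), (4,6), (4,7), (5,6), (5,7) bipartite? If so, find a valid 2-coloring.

Step 1: Attempt 2-coloring using BFS:
  Start at vertex 1, assign color 0
  Color vertex 2 with color 1 (neighbor of 1)
  Color vertex 3 with color 1 (neighbor of 1)
  Color vertex 4 with color 1 (neighbor of 1)

Step 2: Conflict found! Vertices 2 and 3 are adjacent but have the same color.
This means the graph contains an odd cycle.

The graph is NOT bipartite.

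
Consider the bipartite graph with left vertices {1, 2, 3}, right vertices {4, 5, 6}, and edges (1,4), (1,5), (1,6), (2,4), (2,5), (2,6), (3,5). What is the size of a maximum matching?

Step 1: List the neighbors of each left vertex:
  1: 4, 5, 6
  2: 4, 5, 6
  3: 5

Step 2: Greedily match left vertices, then look for augmenting paths:
  Match 1 -- 4
  Match 2 -- 6
  Match 3 -- 5
  No augmenting path remains.

Step 3: Verify this is maximum:
  Matching size 3 = min(|L|, |R|) = min(3, 3), which is an upper bound, so this matching is maximum.

Maximum matching: {(1,4), (2,6), (3,5)}
Size: 3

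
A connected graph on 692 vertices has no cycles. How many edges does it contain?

A tree on n vertices always has exactly n - 1 edges.
For n = 692: edges = 692 - 1 = 691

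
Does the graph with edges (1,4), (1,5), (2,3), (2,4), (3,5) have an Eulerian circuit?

Step 1: Find the degree of each vertex:
  deg(1) = 2
  deg(2) = 2
  deg(3) = 2
  deg(4) = 2
  deg(5) = 2

Step 2: Count vertices with odd degree:
  All vertices have even degree (0 odd-degree vertices)

Step 3: Apply Euler's theorem:
  - Eulerian circuit exists iff graph is connected and all vertices have even degree
  - Eulerian path exists iff graph is connected and has 0 or 2 odd-degree vertices

Graph is connected with 0 odd-degree vertices.
Both Eulerian circuit and Eulerian path exist.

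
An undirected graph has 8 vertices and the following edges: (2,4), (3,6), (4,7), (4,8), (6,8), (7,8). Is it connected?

Step 1: Build adjacency list from edges:
  1: (none)
  2: 4
  3: 6
  4: 2, 7, 8
  5: (none)
  6: 3, 8
  7: 4, 8
  8: 4, 6, 7

Step 2: Run BFS/DFS from vertex 1:
  Visited: {1}
  Reached 1 of 8 vertices

Step 3: Only 1 of 8 vertices reached. Graph is disconnected.
Connected components: {1}, {2, 3, 4, 6, 7, 8}, {5}
Answer: No, the graph is not connected (3 components).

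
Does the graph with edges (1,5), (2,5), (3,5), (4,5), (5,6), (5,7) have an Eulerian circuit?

Step 1: Find the degree of each vertex:
  deg(1) = 1
  deg(2) = 1
  deg(3) = 1
  deg(4) = 1
  deg(5) = 6
  deg(6) = 1
  deg(7) = 1

Step 2: Count vertices with odd degree:
  Odd-degree vertices: 1, 2, 3, 4, 6, 7 (6 total)

Step 3: Apply Euler's theorem:
  - Eulerian circuit exists iff graph is connected and all vertices have even degree
  - Eulerian path exists iff graph is connected and has 0 or 2 odd-degree vertices

Graph has 6 odd-degree vertices (need 0 or 2).
Neither Eulerian path nor Eulerian circuit exists.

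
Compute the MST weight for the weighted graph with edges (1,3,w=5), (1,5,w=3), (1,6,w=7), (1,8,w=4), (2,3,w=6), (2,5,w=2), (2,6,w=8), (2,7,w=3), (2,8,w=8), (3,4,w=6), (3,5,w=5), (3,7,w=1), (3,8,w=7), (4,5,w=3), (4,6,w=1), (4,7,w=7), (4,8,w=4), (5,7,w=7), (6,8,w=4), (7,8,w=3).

Apply Kruskal's algorithm (sort edges by weight, add if no cycle):

Sorted edges by weight:
  (3,7) w=1
  (4,6) w=1
  (2,5) w=2
  (1,5) w=3
  (2,7) w=3
  (4,5) w=3
  (7,8) w=3
  (1,8) w=4
  (4,8) w=4
  (6,8) w=4
  (1,3) w=5
  (3,5) w=5
  (2,3) w=6
  (3,4) w=6
  (1,6) w=7
  (3,8) w=7
  (4,7) w=7
  (5,7) w=7
  (2,6) w=8
  (2,8) w=8

Add edge (3,7) w=1 -- no cycle. Running total: 1
Add edge (4,6) w=1 -- no cycle. Running total: 2
Add edge (2,5) w=2 -- no cycle. Running total: 4
Add edge (1,5) w=3 -- no cycle. Running total: 7
Add edge (2,7) w=3 -- no cycle. Running total: 10
Add edge (4,5) w=3 -- no cycle. Running total: 13
Add edge (7,8) w=3 -- no cycle. Running total: 16

MST edges: (3,7,w=1), (4,6,w=1), (2,5,w=2), (1,5,w=3), (2,7,w=3), (4,5,w=3), (7,8,w=3)
Total MST weight: 1 + 1 + 2 + 3 + 3 + 3 + 3 = 16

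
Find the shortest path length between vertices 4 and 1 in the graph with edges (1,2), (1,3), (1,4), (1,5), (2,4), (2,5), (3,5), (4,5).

Step 1: Build adjacency list:
  1: 2, 3, 4, 5
  2: 1, 4, 5
  3: 1, 5
  4: 1, 2, 5
  5: 1, 2, 3, 4

Step 2: BFS from vertex 4 to find shortest path to 1:
  vertex 1 reached at distance 1

Step 3: Shortest path: 4 -> 1
Path length: 1 edge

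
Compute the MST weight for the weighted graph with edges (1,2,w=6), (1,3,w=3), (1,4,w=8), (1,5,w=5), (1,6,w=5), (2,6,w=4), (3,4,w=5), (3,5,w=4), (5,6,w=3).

Apply Kruskal's algorithm (sort edges by weight, add if no cycle):

Sorted edges by weight:
  (1,3) w=3
  (5,6) w=3
  (2,6) w=4
  (3,5) w=4
  (1,5) w=5
  (1,6) w=5
  (3,4) w=5
  (1,2) w=6
  (1,4) w=8

Add edge (1,3) w=3 -- no cycle. Running total: 3
Add edge (5,6) w=3 -- no cycle. Running total: 6
Add edge (2,6) w=4 -- no cycle. Running total: 10
Add edge (3,5) w=4 -- no cycle. Running total: 14
Skip edge (1,5) w=5 -- would create cycle
Skip edge (1,6) w=5 -- would create cycle
Add edge (3,4) w=5 -- no cycle. Running total: 19

MST edges: (1,3,w=3), (5,6,w=3), (2,6,w=4), (3,5,w=4), (3,4,w=5)
Total MST weight: 3 + 3 + 4 + 4 + 5 = 19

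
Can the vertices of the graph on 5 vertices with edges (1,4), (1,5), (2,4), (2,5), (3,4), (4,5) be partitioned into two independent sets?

Step 1: Attempt 2-coloring using BFS:
  Start at vertex 1, assign color 0
  Color vertex 4 with color 1 (neighbor of 1)
  Color vertex 5 with color 1 (neighbor of 1)
  Color vertex 2 with color 0 (neighbor of 4)
  Color vertex 3 with color 0 (neighbor of 4)

Step 2: Conflict found! Vertices 4 and 5 are adjacent but have the same color.
This means the graph contains an odd cycle.

The graph is NOT bipartite.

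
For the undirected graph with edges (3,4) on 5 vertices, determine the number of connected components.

Step 1: Build adjacency list from edges:
  1: (none)
  2: (none)
  3: 4
  4: 3
  5: (none)

Step 2: Run BFS/DFS from vertex 1:
  Visited: {1}
  Reached 1 of 5 vertices

Step 3: Only 1 of 5 vertices reached. Graph is disconnected.
Connected components: {1}, {2}, {3, 4}, {5}
Number of connected components: 4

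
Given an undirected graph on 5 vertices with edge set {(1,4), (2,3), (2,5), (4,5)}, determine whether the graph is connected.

Step 1: Build adjacency list from edges:
  1: 4
  2: 3, 5
  3: 2
  4: 1, 5
  5: 2, 4

Step 2: Run BFS/DFS from vertex 1:
  Visited: {1, 4, 5, 2, 3}
  Reached 5 of 5 vertices

Step 3: All 5 vertices reached from vertex 1, so the graph is connected.
Answer: Yes, the graph is connected.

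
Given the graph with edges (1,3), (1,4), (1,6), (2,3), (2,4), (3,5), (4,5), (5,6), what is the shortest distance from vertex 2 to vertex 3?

Step 1: Build adjacency list:
  1: 3, 4, 6
  2: 3, 4
  3: 1, 2, 5
  4: 1, 2, 5
  5: 3, 4, 6
  6: 1, 5

Step 2: BFS from vertex 2 to find shortest path to 3:
  vertex 3 reached at distance 1

Step 3: Shortest path: 2 -> 3
Path length: 1 edge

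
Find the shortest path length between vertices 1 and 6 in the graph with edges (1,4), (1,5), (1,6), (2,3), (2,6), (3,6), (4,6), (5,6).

Step 1: Build adjacency list:
  1: 4, 5, 6
  2: 3, 6
  3: 2, 6
  4: 1, 6
  5: 1, 6
  6: 1, 2, 3, 4, 5

Step 2: BFS from vertex 1 to find shortest path to 6:
  vertex 4 reached at distance 1
  vertex 5 reached at distance 1
  vertex 6 reached at distance 1

Step 3: Shortest path: 1 -> 6
Path length: 1 edge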